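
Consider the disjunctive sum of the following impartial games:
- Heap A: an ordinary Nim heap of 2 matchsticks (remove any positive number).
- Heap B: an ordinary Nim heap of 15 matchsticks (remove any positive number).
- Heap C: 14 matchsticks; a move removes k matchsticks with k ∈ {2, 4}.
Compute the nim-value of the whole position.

12

Heap A is a plain Nim heap of size 2, so its Grundy value is 2.
Heap B is a plain Nim heap of size 15, so its Grundy value is 15.
Build the Grundy sequence for heap C with g(k) = mex{g(k−s) : s ∈ {2, 4}, s ≤ k}:
k:     0  1  2  3  4  5  6  7  8  9 10 11 12 13 14
g(k):  0  0  1  1  2  2  0  0  1  1  2  2  0  0  1
So g(14) = 1.
The value of a disjunctive sum is the nim-sum of the parts.
Combined value = 2 ⊕ 15 ⊕ 1 = 12.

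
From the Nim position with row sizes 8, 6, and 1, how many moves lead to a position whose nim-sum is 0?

1

Nim-sum: 8 XOR 6 XOR 1 = 15.
The overall nim-sum is X = 15. A row of size p has a winning move iff p XOR X < p (reduce it to p XOR X).
  8: 8 XOR 15 = 7 < 8 — winning move (to 7).
  6: 6 XOR 15 = 9 ≥ 6 — no move.
  1: 1 XOR 15 = 14 ≥ 1 — no move.
That gives 1 winning move.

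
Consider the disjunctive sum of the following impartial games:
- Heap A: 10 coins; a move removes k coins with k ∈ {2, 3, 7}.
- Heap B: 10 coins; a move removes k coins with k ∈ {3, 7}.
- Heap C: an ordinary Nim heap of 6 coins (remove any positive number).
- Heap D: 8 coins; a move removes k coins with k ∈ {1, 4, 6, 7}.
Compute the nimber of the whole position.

5

Build the Grundy sequence for heap A with g(k) = mex{g(k−s) : s ∈ {2, 3, 7}, s ≤ k}:
g(0) = mex{} = 0
g(1) = mex{} = 0
g(2) = mex{0} = 1
g(3) = mex{0} = 1
g(4) = mex{0,1} = 2
g(5) = mex{1} = 0
g(6) = mex{1,2} = 0
g(7) = mex{0,2} = 1
g(8) = mex{0} = 1
g(9) = mex{0,1} = 2
g(10) = mex{1} = 0
So g(10) = 0.
Grundy values for heap B (subtraction set {3, 7}):
k:     0  1  2  3  4  5  6  7  8  9 10
g(k):  0  0  0  1  1  1  0  2  2  1  0
So g(10) = 0.
Heap C is a plain Nim heap of size 6, so its Grundy value is 6.
Grundy values for heap D (subtraction set {1, 4, 6, 7}):
k:     0  1  2  3  4  5  6  7  8
g(k):  0  1  0  1  2  0  1  2  3
So g(8) = 3.
By the Sprague-Grundy theorem, the Grundy value of a sum of independent games is the XOR of the component values.
Combined value = 0 XOR 0 XOR 6 XOR 3 = 5.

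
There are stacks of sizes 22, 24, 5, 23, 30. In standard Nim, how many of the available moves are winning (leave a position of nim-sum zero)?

3

Nim-sum: 22 XOR 24 XOR 5 XOR 23 XOR 30 = 2.
The overall nim-sum is X = 2. A stack of size p has a winning move iff p XOR X < p (reduce it to p XOR X).
  22: 22 XOR 2 = 20 < 22 — winning move (to 20).
  24: 24 XOR 2 = 26 ≥ 24 — no move.
  5: 5 XOR 2 = 7 ≥ 5 — no move.
  23: 23 XOR 2 = 21 < 23 — winning move (to 21).
  30: 30 XOR 2 = 28 < 30 — winning move (to 28).
That gives 3 winning moves.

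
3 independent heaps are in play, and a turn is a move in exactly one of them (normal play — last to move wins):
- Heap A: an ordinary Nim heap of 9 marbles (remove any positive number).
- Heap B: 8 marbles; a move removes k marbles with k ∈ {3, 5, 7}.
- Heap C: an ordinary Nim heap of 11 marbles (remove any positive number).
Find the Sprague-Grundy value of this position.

0

Heap A is a plain Nim heap of size 9, so its Grundy value is 9.
For heap B, compute g(0), g(1), … with moves {3, 5, 7}:
k:     0  1  2  3  4  5  6  7  8
g(k):  0  0  0  1  1  1  2  2  2
So g(8) = 2.
Heap C is a plain Nim heap of size 11, so its Grundy value is 11.
By the Sprague-Grundy theorem, the Grundy value of a sum of independent games is the XOR of the component values.
Combined value = 9 XOR 2 XOR 11 = 0.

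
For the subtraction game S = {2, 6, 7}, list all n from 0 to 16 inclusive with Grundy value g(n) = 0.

0, 1, 4, 5, 9, 13, 14

Compute g(0), g(1), … for moves {2, 6, 7}:
k:     0  1  2  3  4  5  6  7  8  9 10 11 12 13 14 15 16
g(k):  0  0  1  1  0  0  1  1  2  0  3  1  2  0  0  1  1
The P-positions (g = 0) in 0..16 are 0, 1, 4, 5, 9, 13, 14.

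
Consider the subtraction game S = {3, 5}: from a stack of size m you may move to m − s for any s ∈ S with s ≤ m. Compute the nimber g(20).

1

Compute g(0), g(1), … for moves {3, 5}:
k:     0  1  2  3  4  5  6  7  8  9 10 11 12 13 14 15 16 17 18 19 20
g(k):  0  0  0  1  1  1  2  2  0  0  0  1  1  1  2  2  0  0  0  1  1
So g(20) = 1.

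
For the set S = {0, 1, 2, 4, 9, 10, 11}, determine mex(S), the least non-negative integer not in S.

The values 0, 1, 2 are all present; 3 is the first non-negative integer missing from the set.

3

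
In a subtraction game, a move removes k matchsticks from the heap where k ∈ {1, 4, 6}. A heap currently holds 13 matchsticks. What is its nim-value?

1

Grundy values for subtraction set {1, 4, 6}:
k:     0  1  2  3  4  5  6  7  8  9 10 11 12 13
g(k):  0  1  0  1  2  0  1  0  1  2  0  1  0  1
So g(13) = 1.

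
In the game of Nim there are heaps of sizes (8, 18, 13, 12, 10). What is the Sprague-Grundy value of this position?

Bitwise XOR of the heap sizes:
  01000  (8)
  10010  (18)
  01101  (13)
  01100  (12)
  01010  (10)
  -----
  10001  (17)

17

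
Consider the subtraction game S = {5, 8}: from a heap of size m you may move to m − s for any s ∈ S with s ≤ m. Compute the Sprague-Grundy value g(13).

0

Grundy values for subtraction set {5, 8}:
g(0) = mex{} = 0
g(1) = mex{} = 0
g(2) = mex{} = 0
g(3) = mex{} = 0
g(4) = mex{} = 0
g(5) = mex{0} = 1
g(6) = mex{0} = 1
g(7) = mex{0} = 1
g(8) = mex{0} = 1
g(9) = mex{0} = 1
g(10) = mex{0,1} = 2
g(11) = mex{0,1} = 2
g(12) = mex{0,1} = 2
g(13) = mex{1} = 0
So g(13) = 0.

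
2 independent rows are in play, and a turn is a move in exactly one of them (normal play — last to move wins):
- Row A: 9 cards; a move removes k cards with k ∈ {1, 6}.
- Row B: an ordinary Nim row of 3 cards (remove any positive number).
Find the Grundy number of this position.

3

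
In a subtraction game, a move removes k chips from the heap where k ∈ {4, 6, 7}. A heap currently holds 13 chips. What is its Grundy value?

Build the Grundy sequence with g(k) = mex{g(k−s) : s ∈ {4, 6, 7}, s ≤ k}:
k:     0  1  2  3  4  5  6  7  8  9 10 11 12 13
g(k):  0  0  0  0  1  1  1  1  2  2  2  0  0  0
So g(13) = 0.

0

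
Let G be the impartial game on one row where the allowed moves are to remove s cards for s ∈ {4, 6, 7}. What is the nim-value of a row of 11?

Grundy values for subtraction set {4, 6, 7}:
k:     0  1  2  3  4  5  6  7  8  9 10 11
g(k):  0  0  0  0  1  1  1  1  2  2  2  0
So g(11) = 0.

0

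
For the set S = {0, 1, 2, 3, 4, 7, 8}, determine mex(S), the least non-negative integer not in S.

5

The values 0, 1, 2, 3, 4 are all present; 5 is the first non-negative integer missing from the set.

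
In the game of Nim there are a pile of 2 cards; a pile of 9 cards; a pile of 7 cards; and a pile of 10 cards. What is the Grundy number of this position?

Compute the nim-sum pairwise:
2 ^ 9 = 11
11 ^ 7 = 12
12 ^ 10 = 6

6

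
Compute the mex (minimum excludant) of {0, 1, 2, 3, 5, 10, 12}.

The values 0, 1, 2, 3 are all present; 4 is the first non-negative integer missing from the set.

4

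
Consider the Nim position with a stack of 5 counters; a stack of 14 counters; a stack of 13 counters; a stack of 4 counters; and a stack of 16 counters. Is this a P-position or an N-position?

N-position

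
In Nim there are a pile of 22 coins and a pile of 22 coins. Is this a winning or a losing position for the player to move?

Losing position

Compute the nim-sum pairwise:
22 XOR 22 = 0
The nim-sum is 0, so this is a P-position: the player to move is in a losing position under optimal play.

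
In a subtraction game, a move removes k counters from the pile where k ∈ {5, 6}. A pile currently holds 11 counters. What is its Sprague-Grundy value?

0

Compute g(0), g(1), … for moves {5, 6}:
k:     0  1  2  3  4  5  6  7  8  9 10 11
g(k):  0  0  0  0  0  1  1  1  1  1  2  0
So g(11) = 0.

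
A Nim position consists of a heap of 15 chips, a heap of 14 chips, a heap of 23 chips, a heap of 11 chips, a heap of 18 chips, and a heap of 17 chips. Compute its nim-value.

Nim-sum: 15 ^ 14 ^ 23 ^ 11 ^ 18 ^ 17 = 30.

30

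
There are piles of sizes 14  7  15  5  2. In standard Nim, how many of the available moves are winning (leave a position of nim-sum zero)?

3

Bitwise XOR of the heap sizes:
  1110  (14)
  0111  (7)
  1111  (15)
  0101  (5)
  0010  (2)
  ----
  0001  (1)
The overall nim-sum is X = 1. A pile of size p has a winning move iff p XOR X < p (reduce it to p XOR X).
  14: 14 XOR 1 = 15 ≥ 14 — no move.
  7: 7 XOR 1 = 6 < 7 — winning move (to 6).
  15: 15 XOR 1 = 14 < 15 — winning move (to 14).
  5: 5 XOR 1 = 4 < 5 — winning move (to 4).
  2: 2 XOR 1 = 3 ≥ 2 — no move.
That gives 3 winning moves.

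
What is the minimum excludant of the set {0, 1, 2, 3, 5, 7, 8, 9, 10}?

4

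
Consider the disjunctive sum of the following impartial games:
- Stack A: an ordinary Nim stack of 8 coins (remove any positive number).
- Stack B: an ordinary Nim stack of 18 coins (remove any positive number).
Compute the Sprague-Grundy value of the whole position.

Stack A is a plain Nim stack of size 8, so its Grundy value is 8.
Stack B is a plain Nim stack of size 18, so its Grundy value is 18.
By the Sprague-Grundy theorem, the Grundy value of a sum of independent games is the XOR of the component values.
Combined value = 8 XOR 18 = 26.

26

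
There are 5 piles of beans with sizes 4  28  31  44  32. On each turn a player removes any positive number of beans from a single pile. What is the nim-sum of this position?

11

Nim-sum: 4 ^ 28 ^ 31 ^ 44 ^ 32 = 11.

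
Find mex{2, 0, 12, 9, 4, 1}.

3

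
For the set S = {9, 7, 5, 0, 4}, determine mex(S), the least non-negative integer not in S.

0 is in the set but 1 is not, so the mex is 1.

1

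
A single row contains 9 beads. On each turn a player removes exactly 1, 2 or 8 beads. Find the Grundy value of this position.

Compute g(0), g(1), … for moves {1, 2, 8}:
g(0) = mex{} = 0
g(1) = mex{0} = 1
g(2) = mex{0,1} = 2
g(3) = mex{1,2} = 0
g(4) = mex{0,2} = 1
g(5) = mex{0,1} = 2
g(6) = mex{1,2} = 0
g(7) = mex{0,2} = 1
g(8) = mex{0,1} = 2
g(9) = mex{1,2} = 0
So g(9) = 0.

0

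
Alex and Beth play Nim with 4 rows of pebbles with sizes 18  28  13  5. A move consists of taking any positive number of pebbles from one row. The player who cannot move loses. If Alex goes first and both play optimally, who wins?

Compute the nim-sum pairwise:
18 XOR 28 = 14
14 XOR 13 = 3
3 XOR 5 = 6
The nim-sum is 6 ≠ 0, so this is an N-position: the player to move can win; Alex has a winning move.

Alex wins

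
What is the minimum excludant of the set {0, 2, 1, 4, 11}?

3

The values 0, 1, 2 are all present; 3 is the first non-negative integer missing from the set.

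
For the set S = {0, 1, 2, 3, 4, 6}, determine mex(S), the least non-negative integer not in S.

5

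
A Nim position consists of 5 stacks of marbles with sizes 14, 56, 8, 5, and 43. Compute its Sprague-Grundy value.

16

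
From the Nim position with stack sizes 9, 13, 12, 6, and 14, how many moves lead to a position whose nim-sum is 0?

0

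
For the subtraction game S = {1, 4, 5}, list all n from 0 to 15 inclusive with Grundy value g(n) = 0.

0, 2, 8, 10

Build the Grundy sequence with g(k) = mex{g(k−s) : s ∈ {1, 4, 5}, s ≤ k}:
k:     0  1  2  3  4  5  6  7  8  9 10 11 12 13 14 15
g(k):  0  1  0  1  2  3  2  3  0  1  0  1  2  3  2  3
The P-positions (g = 0) in 0..15 are 0, 2, 8, 10.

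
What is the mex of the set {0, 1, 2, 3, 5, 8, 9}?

The values 0, 1, 2, 3 are all present; 4 is the first non-negative integer missing from the set.

4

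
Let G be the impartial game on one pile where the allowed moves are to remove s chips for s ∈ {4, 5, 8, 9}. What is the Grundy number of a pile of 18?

1

Grundy values for subtraction set {4, 5, 8, 9}:
k:     0  1  2  3  4  5  6  7  8  9 10 11 12 13 14 15 16 17 18
g(k):  0  0  0  0  1  1  1  1  2  2  2  2  3  0  0  0  0  1  1
So g(18) = 1.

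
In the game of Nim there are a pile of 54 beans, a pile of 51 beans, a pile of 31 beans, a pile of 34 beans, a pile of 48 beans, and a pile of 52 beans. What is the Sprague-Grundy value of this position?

60

Compute the nim-sum pairwise:
54 XOR 51 = 5
5 XOR 31 = 26
26 XOR 34 = 56
56 XOR 48 = 8
8 XOR 52 = 60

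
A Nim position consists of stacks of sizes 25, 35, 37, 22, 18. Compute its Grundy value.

Compute the nim-sum pairwise:
25 ⊕ 35 = 58
58 ⊕ 37 = 31
31 ⊕ 22 = 9
9 ⊕ 18 = 27

27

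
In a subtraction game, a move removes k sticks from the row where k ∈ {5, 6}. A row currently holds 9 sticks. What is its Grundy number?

1

Compute g(0), g(1), … for moves {5, 6}:
g(0) = mex{} = 0
g(1) = mex{} = 0
g(2) = mex{} = 0
g(3) = mex{} = 0
g(4) = mex{} = 0
g(5) = mex{0} = 1
g(6) = mex{0} = 1
g(7) = mex{0} = 1
g(8) = mex{0} = 1
g(9) = mex{0} = 1
So g(9) = 1.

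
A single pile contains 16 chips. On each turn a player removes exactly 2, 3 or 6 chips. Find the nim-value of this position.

1

Build the Grundy sequence with g(k) = mex{g(k−s) : s ∈ {2, 3, 6}, s ≤ k}:
k:     0  1  2  3  4  5  6  7  8  9 10 11 12 13 14 15 16
g(k):  0  0  1  1  2  0  3  1  2  0  0  1  1  2  0  3  1
So g(16) = 1.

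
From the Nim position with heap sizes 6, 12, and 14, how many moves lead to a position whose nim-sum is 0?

Write each in binary and XOR column by column:
  0110  (6)
  1100  (12)
  1110  (14)
  ----
  0100  (4)
The overall nim-sum is X = 4. A heap of size p has a winning move iff p XOR X < p (reduce it to p XOR X).
  6: 6 XOR 4 = 2 < 6 — winning move (to 2).
  12: 12 XOR 4 = 8 < 12 — winning move (to 8).
  14: 14 XOR 4 = 10 < 14 — winning move (to 10).
That gives 3 winning moves.

3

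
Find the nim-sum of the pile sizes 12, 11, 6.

Compute the nim-sum pairwise:
12 XOR 11 = 7
7 XOR 6 = 1

1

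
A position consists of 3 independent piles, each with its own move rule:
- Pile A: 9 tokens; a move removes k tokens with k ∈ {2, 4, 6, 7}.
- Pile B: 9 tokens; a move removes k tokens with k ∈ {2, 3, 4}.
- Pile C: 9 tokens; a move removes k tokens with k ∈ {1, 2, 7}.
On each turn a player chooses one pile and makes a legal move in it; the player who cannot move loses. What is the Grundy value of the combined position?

1

For pile A, compute g(0), g(1), … with moves {2, 4, 6, 7}:
k:     0  1  2  3  4  5  6  7  8  9
g(k):  0  0  1  1  2  2  3  3  4  0
So g(9) = 0.
Build the Grundy sequence for pile B with g(k) = mex{g(k−s) : s ∈ {2, 3, 4}, s ≤ k}:
g(0) = mex{} = 0
g(1) = mex{} = 0
g(2) = mex{0} = 1
g(3) = mex{0} = 1
g(4) = mex{0,1} = 2
g(5) = mex{0,1} = 2
g(6) = mex{1,2} = 0
g(7) = mex{1,2} = 0
g(8) = mex{0,2} = 1
g(9) = mex{0,2} = 1
So g(9) = 1.
For pile C, compute g(0), g(1), … with moves {1, 2, 7}:
g(0) = mex{} = 0
g(1) = mex{0} = 1
g(2) = mex{0,1} = 2
g(3) = mex{1,2} = 0
g(4) = mex{0,2} = 1
g(5) = mex{0,1} = 2
g(6) = mex{1,2} = 0
g(7) = mex{0,2} = 1
g(8) = mex{0,1} = 2
g(9) = mex{1,2} = 0
So g(9) = 0.
By the Sprague-Grundy theorem, the Grundy value of a sum of independent games is the XOR of the component values.
Combined value = 0 XOR 1 XOR 0 = 1.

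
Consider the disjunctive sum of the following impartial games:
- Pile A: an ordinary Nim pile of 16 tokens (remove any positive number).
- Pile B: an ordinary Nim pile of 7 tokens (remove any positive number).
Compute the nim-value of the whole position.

Pile A is a plain Nim pile of size 16, so its Grundy value is 16.
Pile B is a plain Nim pile of size 7, so its Grundy value is 7.
By the Sprague-Grundy theorem, the Grundy value of a sum of independent games is the XOR of the component values.
Combined value = 16 XOR 7 = 23.

23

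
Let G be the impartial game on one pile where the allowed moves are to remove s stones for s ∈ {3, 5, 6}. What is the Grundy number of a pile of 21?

Compute g(0), g(1), … for moves {3, 5, 6}:
k:     0  1  2  3  4  5  6  7  8  9 10 11 12 13 14 15 16 17 18 19 20 21
g(k):  0  0  0  1  1  1  2  2  2  0  0  0  1  1  1  2  2  2  0  0  0  1
So g(21) = 1.

1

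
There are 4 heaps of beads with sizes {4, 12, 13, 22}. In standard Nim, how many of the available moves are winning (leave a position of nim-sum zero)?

Compute the nim-sum pairwise:
4 XOR 12 = 8
8 XOR 13 = 5
5 XOR 22 = 19
The overall nim-sum is X = 19. A heap of size p has a winning move iff p XOR X < p (reduce it to p XOR X).
  4: 4 XOR 19 = 23 ≥ 4 — no move.
  12: 12 XOR 19 = 31 ≥ 12 — no move.
  13: 13 XOR 19 = 30 ≥ 13 — no move.
  22: 22 XOR 19 = 5 < 22 — winning move (to 5).
That gives 1 winning move.

1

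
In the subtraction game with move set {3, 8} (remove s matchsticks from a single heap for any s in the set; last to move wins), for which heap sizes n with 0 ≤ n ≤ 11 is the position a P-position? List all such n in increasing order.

0, 1, 2, 6, 7, 11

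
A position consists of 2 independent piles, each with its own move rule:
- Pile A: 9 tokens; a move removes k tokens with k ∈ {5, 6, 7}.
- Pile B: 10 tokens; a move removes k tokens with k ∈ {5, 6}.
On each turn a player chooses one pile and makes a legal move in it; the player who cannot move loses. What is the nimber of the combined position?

3

For pile A, compute g(0), g(1), … with moves {5, 6, 7}:
k:     0  1  2  3  4  5  6  7  8  9
g(k):  0  0  0  0  0  1  1  1  1  1
So g(9) = 1.
Grundy values for pile B (subtraction set {5, 6}):
g(0) = mex{} = 0
g(1) = mex{} = 0
g(2) = mex{} = 0
g(3) = mex{} = 0
g(4) = mex{} = 0
g(5) = mex{0} = 1
g(6) = mex{0} = 1
g(7) = mex{0} = 1
g(8) = mex{0} = 1
g(9) = mex{0} = 1
g(10) = mex{0,1} = 2
So g(10) = 2.
The value of a disjunctive sum is the nim-sum of the parts.
Combined value = 1 ⊕ 2 = 3.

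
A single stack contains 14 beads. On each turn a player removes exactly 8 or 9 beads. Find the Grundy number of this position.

Build the Grundy sequence with g(k) = mex{g(k−s) : s ∈ {8, 9}, s ≤ k}:
k:     0  1  2  3  4  5  6  7  8  9 10 11 12 13 14
g(k):  0  0  0  0  0  0  0  0  1  1  1  1  1  1  1
So g(14) = 1.

1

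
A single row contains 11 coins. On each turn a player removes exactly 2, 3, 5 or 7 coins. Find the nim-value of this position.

Build the Grundy sequence with g(k) = mex{g(k−s) : s ∈ {2, 3, 5, 7}, s ≤ k}:
g(0) = mex{} = 0
g(1) = mex{} = 0
g(2) = mex{0} = 1
g(3) = mex{0} = 1
g(4) = mex{0,1} = 2
g(5) = mex{0,1} = 2
g(6) = mex{0,1,2} = 3
g(7) = mex{0,1,2} = 3
g(8) = mex{0,1,2,3} = 4
g(9) = mex{1,2,3} = 0
g(10) = mex{1,2,3,4} = 0
g(11) = mex{0,2,3,4} = 1
So g(11) = 1.

1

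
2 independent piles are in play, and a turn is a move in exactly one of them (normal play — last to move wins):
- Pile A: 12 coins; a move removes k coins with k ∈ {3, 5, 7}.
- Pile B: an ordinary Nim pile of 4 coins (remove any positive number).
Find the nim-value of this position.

4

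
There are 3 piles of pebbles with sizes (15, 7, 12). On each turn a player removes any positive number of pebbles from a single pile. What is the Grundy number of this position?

Compute the nim-sum pairwise:
15 ⊕ 7 = 8
8 ⊕ 12 = 4

4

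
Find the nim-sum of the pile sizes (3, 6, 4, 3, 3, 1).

0

In binary:
  011  (3)
  110  (6)
  100  (4)
  011  (3)
  011  (3)
  001  (1)
  ---
  000  (0)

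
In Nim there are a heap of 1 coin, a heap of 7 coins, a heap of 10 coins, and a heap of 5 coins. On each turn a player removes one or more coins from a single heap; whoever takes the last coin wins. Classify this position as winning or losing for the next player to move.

Nim-sum: 1 ⊕ 7 ⊕ 10 ⊕ 5 = 9.
The nim-sum is 9 ≠ 0, so this is an N-position: the player to move can win.

Winning position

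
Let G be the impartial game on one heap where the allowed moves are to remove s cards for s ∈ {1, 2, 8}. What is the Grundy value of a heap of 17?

Compute g(0), g(1), … for moves {1, 2, 8}:
k:     0  1  2  3  4  5  6  7  8  9 10 11 12 13 14 15 16 17
g(k):  0  1  2  0  1  2  0  1  2  0  1  2  0  1  2  0  1  2
So g(17) = 2.

2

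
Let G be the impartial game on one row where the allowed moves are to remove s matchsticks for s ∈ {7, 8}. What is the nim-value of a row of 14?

2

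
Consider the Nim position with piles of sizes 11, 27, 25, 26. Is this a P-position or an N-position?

N-position

Nim-sum: 11 XOR 27 XOR 25 XOR 26 = 19.
The nim-sum is 19 ≠ 0, so this is an N-position: the player to move can win.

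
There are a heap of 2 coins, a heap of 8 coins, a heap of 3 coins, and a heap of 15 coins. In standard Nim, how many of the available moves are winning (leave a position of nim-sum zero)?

1

Nim-sum: 2 ^ 8 ^ 3 ^ 15 = 6.
The overall nim-sum is X = 6. A heap of size p has a winning move iff p XOR X < p (reduce it to p XOR X).
  2: 2 XOR 6 = 4 ≥ 2 — no move.
  8: 8 XOR 6 = 14 ≥ 8 — no move.
  3: 3 XOR 6 = 5 ≥ 3 — no move.
  15: 15 XOR 6 = 9 < 15 — winning move (to 9).
That gives 1 winning move.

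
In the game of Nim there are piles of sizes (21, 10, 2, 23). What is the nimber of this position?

10

Compute the nim-sum pairwise:
21 XOR 10 = 31
31 XOR 2 = 29
29 XOR 23 = 10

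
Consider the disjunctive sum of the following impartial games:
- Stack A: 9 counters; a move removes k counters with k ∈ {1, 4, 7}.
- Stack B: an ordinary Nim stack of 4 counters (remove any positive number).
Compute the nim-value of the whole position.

5

Grundy values for stack A (subtraction set {1, 4, 7}):
k:     0  1  2  3  4  5  6  7  8  9
g(k):  0  1  0  1  2  0  1  2  0  1
So g(9) = 1.
Stack B is a plain Nim stack of size 4, so its Grundy value is 4.
The value of a disjunctive sum is the nim-sum of the parts.
Combined value = 1 ⊕ 4 = 5.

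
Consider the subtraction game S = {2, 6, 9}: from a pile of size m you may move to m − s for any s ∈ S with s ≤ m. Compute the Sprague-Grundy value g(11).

3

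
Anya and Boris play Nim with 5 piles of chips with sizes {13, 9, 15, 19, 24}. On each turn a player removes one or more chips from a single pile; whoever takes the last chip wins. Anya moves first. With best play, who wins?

Boris wins

Nim-sum: 13 XOR 9 XOR 15 XOR 19 XOR 24 = 0.
The nim-sum is 0, so this is a P-position: the player to move is in a losing position under optimal play; Anya is about to move from it and so loses — Boris wins.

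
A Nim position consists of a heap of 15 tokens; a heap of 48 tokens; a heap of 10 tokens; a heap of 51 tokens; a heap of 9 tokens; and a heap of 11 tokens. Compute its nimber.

4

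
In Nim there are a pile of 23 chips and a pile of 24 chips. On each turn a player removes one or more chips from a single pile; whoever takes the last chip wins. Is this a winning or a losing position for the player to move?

Winning position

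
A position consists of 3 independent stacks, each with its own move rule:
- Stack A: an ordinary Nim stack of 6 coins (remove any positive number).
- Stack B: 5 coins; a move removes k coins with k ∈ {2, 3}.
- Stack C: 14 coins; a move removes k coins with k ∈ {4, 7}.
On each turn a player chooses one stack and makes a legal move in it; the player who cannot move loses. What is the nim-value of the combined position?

6

Stack A is a plain Nim stack of size 6, so its Grundy value is 6.
Build the Grundy sequence for stack B with g(k) = mex{g(k−s) : s ∈ {2, 3}, s ≤ k}:
k:     0  1  2  3  4  5
g(k):  0  0  1  1  2  0
So g(5) = 0.
Build the Grundy sequence for stack C with g(k) = mex{g(k−s) : s ∈ {4, 7}, s ≤ k}:
k:     0  1  2  3  4  5  6  7  8  9 10 11 12 13 14
g(k):  0  0  0  0  1  1  1  1  2  2  2  0  0  0  0
So g(14) = 0.
By the Sprague-Grundy theorem, the Grundy value of a sum of independent games is the XOR of the component values.
Combined value = 6 ⊕ 0 ⊕ 0 = 6.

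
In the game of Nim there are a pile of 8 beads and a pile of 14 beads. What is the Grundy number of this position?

6

In binary:
  1000  (8)
  1110  (14)
  ----
  0110  (6)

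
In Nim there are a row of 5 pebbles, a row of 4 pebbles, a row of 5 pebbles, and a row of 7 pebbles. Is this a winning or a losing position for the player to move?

Winning position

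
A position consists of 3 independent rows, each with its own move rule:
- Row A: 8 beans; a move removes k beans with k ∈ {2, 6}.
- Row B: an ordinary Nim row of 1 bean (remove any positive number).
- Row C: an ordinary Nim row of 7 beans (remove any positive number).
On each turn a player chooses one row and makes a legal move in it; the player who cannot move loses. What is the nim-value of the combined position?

Grundy values for row A (subtraction set {2, 6}):
k:     0  1  2  3  4  5  6  7  8
g(k):  0  0  1  1  0  0  1  1  0
So g(8) = 0.
Row B is a plain Nim row of size 1, so its Grundy value is 1.
Row C is a plain Nim row of size 7, so its Grundy value is 7.
The value of a disjunctive sum is the nim-sum of the parts.
Combined value = 0 ⊕ 1 ⊕ 7 = 6.

6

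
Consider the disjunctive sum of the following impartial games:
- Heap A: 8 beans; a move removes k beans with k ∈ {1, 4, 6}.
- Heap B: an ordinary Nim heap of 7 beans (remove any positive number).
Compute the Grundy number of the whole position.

6

For heap A, compute g(0), g(1), … with moves {1, 4, 6}:
k:     0  1  2  3  4  5  6  7  8
g(k):  0  1  0  1  2  0  1  0  1
So g(8) = 1.
Heap B is a plain Nim heap of size 7, so its Grundy value is 7.
By the Sprague-Grundy theorem, the Grundy value of a sum of independent games is the XOR of the component values.
Combined value = 1 ⊕ 7 = 6.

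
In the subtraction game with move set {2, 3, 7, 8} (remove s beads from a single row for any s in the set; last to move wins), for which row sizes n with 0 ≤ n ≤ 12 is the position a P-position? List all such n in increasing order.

Build the Grundy sequence with g(k) = mex{g(k−s) : s ∈ {2, 3, 7, 8}, s ≤ k}:
g(0) = mex{} = 0
g(1) = mex{} = 0
g(2) = mex{0} = 1
g(3) = mex{0} = 1
g(4) = mex{0,1} = 2
g(5) = mex{1} = 0
g(6) = mex{1,2} = 0
g(7) = mex{0,2} = 1
g(8) = mex{0} = 1
g(9) = mex{0,1} = 2
g(10) = mex{1} = 0
g(11) = mex{1,2} = 0
g(12) = mex{0,2} = 1
The P-positions (g = 0) in 0..12 are 0, 1, 5, 6, 10, 11.

0, 1, 5, 6, 10, 11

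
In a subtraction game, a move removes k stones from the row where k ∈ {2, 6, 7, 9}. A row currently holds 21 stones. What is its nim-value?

1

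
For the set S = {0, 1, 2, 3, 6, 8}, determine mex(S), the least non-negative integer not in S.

The values 0, 1, 2, 3 are all present; 4 is the first non-negative integer missing from the set.

4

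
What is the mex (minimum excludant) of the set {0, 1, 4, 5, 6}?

2

The values 0, 1 are all present; 2 is the first non-negative integer missing from the set.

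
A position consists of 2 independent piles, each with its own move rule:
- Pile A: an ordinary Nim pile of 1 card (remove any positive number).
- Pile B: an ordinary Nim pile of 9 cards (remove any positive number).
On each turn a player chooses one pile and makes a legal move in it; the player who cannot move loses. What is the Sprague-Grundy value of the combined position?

8

Pile A is a plain Nim pile of size 1, so its Grundy value is 1.
Pile B is a plain Nim pile of size 9, so its Grundy value is 9.
The value of a disjunctive sum is the nim-sum of the parts.
Combined value = 1 XOR 9 = 8.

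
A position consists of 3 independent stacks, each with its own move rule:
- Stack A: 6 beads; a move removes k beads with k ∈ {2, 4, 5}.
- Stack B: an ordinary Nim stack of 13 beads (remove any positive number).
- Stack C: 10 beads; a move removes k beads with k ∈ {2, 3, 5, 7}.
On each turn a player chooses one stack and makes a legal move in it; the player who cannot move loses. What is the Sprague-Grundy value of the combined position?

Build the Grundy sequence for stack A with g(k) = mex{g(k−s) : s ∈ {2, 4, 5}, s ≤ k}:
k:     0  1  2  3  4  5  6
g(k):  0  0  1  1  2  2  3
So g(6) = 3.
Stack B is a plain Nim stack of size 13, so its Grundy value is 13.
Build the Grundy sequence for stack C with g(k) = mex{g(k−s) : s ∈ {2, 3, 5, 7}, s ≤ k}:
g(0) = mex{} = 0
g(1) = mex{} = 0
g(2) = mex{0} = 1
g(3) = mex{0} = 1
g(4) = mex{0,1} = 2
g(5) = mex{0,1} = 2
g(6) = mex{0,1,2} = 3
g(7) = mex{0,1,2} = 3
g(8) = mex{0,1,2,3} = 4
g(9) = mex{1,2,3} = 0
g(10) = mex{1,2,3,4} = 0
So g(10) = 0.
By the Sprague-Grundy theorem, the Grundy value of a sum of independent games is the XOR of the component values.
Combined value = 3 XOR 13 XOR 0 = 14.

14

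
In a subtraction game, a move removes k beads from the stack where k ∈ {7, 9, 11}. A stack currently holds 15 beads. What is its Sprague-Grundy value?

2

Compute g(0), g(1), … for moves {7, 9, 11}:
k:     0  1  2  3  4  5  6  7  8  9 10 11 12 13 14 15
g(k):  0  0  0  0  0  0  0  1  1  1  1  1  1  1  2  2
So g(15) = 2.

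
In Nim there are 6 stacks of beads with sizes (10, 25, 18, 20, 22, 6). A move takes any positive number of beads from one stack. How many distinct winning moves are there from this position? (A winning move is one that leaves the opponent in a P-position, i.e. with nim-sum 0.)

Bitwise XOR of the heap sizes:
  01010  (10)
  11001  (25)
  10010  (18)
  10100  (20)
  10110  (22)
  00110  (6)
  -----
  00101  (5)
The overall nim-sum is X = 5. A stack of size p has a winning move iff p XOR X < p (reduce it to p XOR X).
  10: 10 XOR 5 = 15 ≥ 10 — no move.
  25: 25 XOR 5 = 28 ≥ 25 — no move.
  18: 18 XOR 5 = 23 ≥ 18 — no move.
  20: 20 XOR 5 = 17 < 20 — winning move (to 17).
  22: 22 XOR 5 = 19 < 22 — winning move (to 19).
  6: 6 XOR 5 = 3 < 6 — winning move (to 3).
That gives 3 winning moves.

3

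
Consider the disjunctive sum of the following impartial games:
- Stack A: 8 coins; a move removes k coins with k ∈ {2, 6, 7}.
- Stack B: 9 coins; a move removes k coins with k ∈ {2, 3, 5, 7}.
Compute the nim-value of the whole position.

Grundy values for stack A (subtraction set {2, 6, 7}):
k:     0  1  2  3  4  5  6  7  8
g(k):  0  0  1  1  0  0  1  1  2
So g(8) = 2.
Grundy values for stack B (subtraction set {2, 3, 5, 7}):
k:     0  1  2  3  4  5  6  7  8  9
g(k):  0  0  1  1  2  2  3  3  4  0
So g(9) = 0.
By the Sprague-Grundy theorem, the Grundy value of a sum of independent games is the XOR of the component values.
Combined value = 2 XOR 0 = 2.

2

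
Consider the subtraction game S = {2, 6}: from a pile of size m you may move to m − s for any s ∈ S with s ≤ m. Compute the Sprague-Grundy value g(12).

0

Build the Grundy sequence with g(k) = mex{g(k−s) : s ∈ {2, 6}, s ≤ k}:
k:     0  1  2  3  4  5  6  7  8  9 10 11 12
g(k):  0  0  1  1  0  0  1  1  0  0  1  1  0
So g(12) = 0.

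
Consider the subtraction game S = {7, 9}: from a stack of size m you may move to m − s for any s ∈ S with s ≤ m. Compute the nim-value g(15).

2

Grundy values for subtraction set {7, 9}:
k:     0  1  2  3  4  5  6  7  8  9 10 11 12 13 14 15
g(k):  0  0  0  0  0  0  0  1  1  1  1  1  1  1  2  2
So g(15) = 2.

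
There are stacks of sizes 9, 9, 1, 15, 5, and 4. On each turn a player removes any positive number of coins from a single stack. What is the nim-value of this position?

15

Write each in binary and XOR column by column:
  1001  (9)
  1001  (9)
  0001  (1)
  1111  (15)
  0101  (5)
  0100  (4)
  ----
  1111  (15)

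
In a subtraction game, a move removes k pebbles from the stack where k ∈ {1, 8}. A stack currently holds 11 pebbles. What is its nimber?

Compute g(0), g(1), … for moves {1, 8}:
g(0) = mex{} = 0
g(1) = mex{0} = 1
g(2) = mex{1} = 0
g(3) = mex{0} = 1
g(4) = mex{1} = 0
g(5) = mex{0} = 1
g(6) = mex{1} = 0
g(7) = mex{0} = 1
g(8) = mex{0,1} = 2
g(9) = mex{1,2} = 0
g(10) = mex{0} = 1
g(11) = mex{1} = 0
So g(11) = 0.

0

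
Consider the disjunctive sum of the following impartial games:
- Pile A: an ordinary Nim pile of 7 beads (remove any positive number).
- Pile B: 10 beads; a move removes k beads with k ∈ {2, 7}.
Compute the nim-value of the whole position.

7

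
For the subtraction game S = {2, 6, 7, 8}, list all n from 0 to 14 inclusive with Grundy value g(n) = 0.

Build the Grundy sequence with g(k) = mex{g(k−s) : s ∈ {2, 6, 7, 8}, s ≤ k}:
g(0) = mex{} = 0
g(1) = mex{} = 0
g(2) = mex{0} = 1
g(3) = mex{0} = 1
g(4) = mex{1} = 0
g(5) = mex{1} = 0
g(6) = mex{0} = 1
g(7) = mex{0} = 1
g(8) = mex{0,1} = 2
g(9) = mex{0,1} = 2
g(10) = mex{0,1,2} = 3
g(11) = mex{0,1,2} = 3
g(12) = mex{0,1,3} = 2
g(13) = mex{0,1,3} = 2
g(14) = mex{1,2} = 0
The P-positions (g = 0) in 0..14 are 0, 1, 4, 5, 14.

0, 1, 4, 5, 14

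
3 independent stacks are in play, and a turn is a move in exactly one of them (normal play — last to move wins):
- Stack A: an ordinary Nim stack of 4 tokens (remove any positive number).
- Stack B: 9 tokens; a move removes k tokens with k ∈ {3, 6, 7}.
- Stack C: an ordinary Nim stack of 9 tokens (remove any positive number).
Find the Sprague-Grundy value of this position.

14

Stack A is a plain Nim stack of size 4, so its Grundy value is 4.
Grundy values for stack B (subtraction set {3, 6, 7}):
g(0) = mex{} = 0
g(1) = mex{} = 0
g(2) = mex{} = 0
g(3) = mex{0} = 1
g(4) = mex{0} = 1
g(5) = mex{0} = 1
g(6) = mex{0,1} = 2
g(7) = mex{0,1} = 2
g(8) = mex{0,1} = 2
g(9) = mex{0,1,2} = 3
So g(9) = 3.
Stack C is a plain Nim stack of size 9, so its Grundy value is 9.
By the Sprague-Grundy theorem, the Grundy value of a sum of independent games is the XOR of the component values.
Combined value = 4 XOR 3 XOR 9 = 14.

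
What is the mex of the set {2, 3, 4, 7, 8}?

0 is not in the set, so the mex is 0.

0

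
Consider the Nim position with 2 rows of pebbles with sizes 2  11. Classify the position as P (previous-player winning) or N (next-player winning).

N-position

Nim-sum: 2 XOR 11 = 9.
The nim-sum is 9 ≠ 0, so this is an N-position: the player to move can win.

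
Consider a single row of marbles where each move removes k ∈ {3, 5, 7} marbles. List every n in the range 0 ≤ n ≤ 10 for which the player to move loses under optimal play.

0, 1, 2, 10

Grundy values for subtraction set {3, 5, 7}:
g(0) = mex{} = 0
g(1) = mex{} = 0
g(2) = mex{} = 0
g(3) = mex{0} = 1
g(4) = mex{0} = 1
g(5) = mex{0} = 1
g(6) = mex{0,1} = 2
g(7) = mex{0,1} = 2
g(8) = mex{0,1} = 2
g(9) = mex{0,1,2} = 3
g(10) = mex{1,2} = 0
The P-positions (g = 0) in 0..10 are 0, 1, 2, 10.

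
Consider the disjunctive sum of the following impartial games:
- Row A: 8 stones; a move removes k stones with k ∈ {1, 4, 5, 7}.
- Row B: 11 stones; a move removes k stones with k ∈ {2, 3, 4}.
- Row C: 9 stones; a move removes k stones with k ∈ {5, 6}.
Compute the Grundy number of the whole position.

3

Build the Grundy sequence for row A with g(k) = mex{g(k−s) : s ∈ {1, 4, 5, 7}, s ≤ k}:
g(0) = mex{} = 0
g(1) = mex{0} = 1
g(2) = mex{1} = 0
g(3) = mex{0} = 1
g(4) = mex{0,1} = 2
g(5) = mex{0,1,2} = 3
g(6) = mex{0,1,3} = 2
g(7) = mex{0,1,2} = 3
g(8) = mex{1,2,3} = 0
So g(8) = 0.
Grundy values for row B (subtraction set {2, 3, 4}):
k:     0  1  2  3  4  5  6  7  8  9 10 11
g(k):  0  0  1  1  2  2  0  0  1  1  2  2
So g(11) = 2.
Grundy values for row C (subtraction set {5, 6}):
k:     0  1  2  3  4  5  6  7  8  9
g(k):  0  0  0  0  0  1  1  1  1  1
So g(9) = 1.
By the Sprague-Grundy theorem, the Grundy value of a sum of independent games is the XOR of the component values.
Combined value = 0 ⊕ 2 ⊕ 1 = 3.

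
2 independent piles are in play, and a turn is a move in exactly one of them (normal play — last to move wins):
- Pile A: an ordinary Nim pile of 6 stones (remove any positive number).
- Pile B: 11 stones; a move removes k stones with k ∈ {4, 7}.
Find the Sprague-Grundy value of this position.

6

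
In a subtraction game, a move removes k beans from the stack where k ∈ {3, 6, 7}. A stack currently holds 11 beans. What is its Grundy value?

0

Grundy values for subtraction set {3, 6, 7}:
g(0) = mex{} = 0
g(1) = mex{} = 0
g(2) = mex{} = 0
g(3) = mex{0} = 1
g(4) = mex{0} = 1
g(5) = mex{0} = 1
g(6) = mex{0,1} = 2
g(7) = mex{0,1} = 2
g(8) = mex{0,1} = 2
g(9) = mex{0,1,2} = 3
g(10) = mex{1,2} = 0
g(11) = mex{1,2} = 0
So g(11) = 0.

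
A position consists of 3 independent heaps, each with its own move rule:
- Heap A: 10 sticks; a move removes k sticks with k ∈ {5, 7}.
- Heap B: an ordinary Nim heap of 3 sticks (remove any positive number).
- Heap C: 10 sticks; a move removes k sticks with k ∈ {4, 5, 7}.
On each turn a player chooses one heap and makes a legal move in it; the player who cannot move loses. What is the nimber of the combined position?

3

Build the Grundy sequence for heap A with g(k) = mex{g(k−s) : s ∈ {5, 7}, s ≤ k}:
g(0) = mex{} = 0
g(1) = mex{} = 0
g(2) = mex{} = 0
g(3) = mex{} = 0
g(4) = mex{} = 0
g(5) = mex{0} = 1
g(6) = mex{0} = 1
g(7) = mex{0} = 1
g(8) = mex{0} = 1
g(9) = mex{0} = 1
g(10) = mex{0,1} = 2
So g(10) = 2.
Heap B is a plain Nim heap of size 3, so its Grundy value is 3.
Build the Grundy sequence for heap C with g(k) = mex{g(k−s) : s ∈ {4, 5, 7}, s ≤ k}:
g(0) = mex{} = 0
g(1) = mex{} = 0
g(2) = mex{} = 0
g(3) = mex{} = 0
g(4) = mex{0} = 1
g(5) = mex{0} = 1
g(6) = mex{0} = 1
g(7) = mex{0} = 1
g(8) = mex{0,1} = 2
g(9) = mex{0,1} = 2
g(10) = mex{0,1} = 2
So g(10) = 2.
By the Sprague-Grundy theorem, the Grundy value of a sum of independent games is the XOR of the component values.
Combined value = 2 ⊕ 3 ⊕ 2 = 3.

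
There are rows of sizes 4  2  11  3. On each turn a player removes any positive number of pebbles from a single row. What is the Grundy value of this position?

14

Compute the nim-sum pairwise:
4 XOR 2 = 6
6 XOR 11 = 13
13 XOR 3 = 14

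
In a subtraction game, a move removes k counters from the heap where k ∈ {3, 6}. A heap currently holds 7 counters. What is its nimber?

2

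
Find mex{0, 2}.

1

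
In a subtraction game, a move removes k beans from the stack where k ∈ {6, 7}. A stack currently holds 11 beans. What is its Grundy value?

Build the Grundy sequence with g(k) = mex{g(k−s) : s ∈ {6, 7}, s ≤ k}:
k:     0  1  2  3  4  5  6  7  8  9 10 11
g(k):  0  0  0  0  0  0  1  1  1  1  1  1
So g(11) = 1.

1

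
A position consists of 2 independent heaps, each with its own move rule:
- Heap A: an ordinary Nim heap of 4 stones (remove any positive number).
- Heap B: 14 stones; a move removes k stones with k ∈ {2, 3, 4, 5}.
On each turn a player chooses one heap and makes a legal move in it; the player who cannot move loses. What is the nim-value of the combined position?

4

Heap A is a plain Nim heap of size 4, so its Grundy value is 4.
Grundy values for heap B (subtraction set {2, 3, 4, 5}):
k:     0  1  2  3  4  5  6  7  8  9 10 11 12 13 14
g(k):  0  0  1  1  2  2  3  0  0  1  1  2  2  3  0
So g(14) = 0.
By the Sprague-Grundy theorem, the Grundy value of a sum of independent games is the XOR of the component values.
Combined value = 4 ⊕ 0 = 4.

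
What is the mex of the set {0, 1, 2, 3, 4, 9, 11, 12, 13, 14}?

5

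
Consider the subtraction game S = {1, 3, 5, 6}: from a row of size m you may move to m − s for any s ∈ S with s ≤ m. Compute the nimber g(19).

2

Compute g(0), g(1), … for moves {1, 3, 5, 6}:
k:     0  1  2  3  4  5  6  7  8  9 10 11 12 13 14 15 16 17 18 19
g(k):  0  1  0  1  0  1  2  3  2  3  2  0  1  0  1  0  1  2  3  2
So g(19) = 2.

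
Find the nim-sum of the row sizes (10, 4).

14

In binary:
  1010  (10)
  0100  (4)
  ----
  1110  (14)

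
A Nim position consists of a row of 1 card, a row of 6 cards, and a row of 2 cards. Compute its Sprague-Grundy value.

5

Compute the nim-sum pairwise:
1 ⊕ 6 = 7
7 ⊕ 2 = 5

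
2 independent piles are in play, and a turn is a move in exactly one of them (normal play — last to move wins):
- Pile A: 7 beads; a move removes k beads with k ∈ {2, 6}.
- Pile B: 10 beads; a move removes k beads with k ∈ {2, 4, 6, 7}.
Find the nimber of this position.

Build the Grundy sequence for pile A with g(k) = mex{g(k−s) : s ∈ {2, 6}, s ≤ k}:
g(0) = mex{} = 0
g(1) = mex{} = 0
g(2) = mex{0} = 1
g(3) = mex{0} = 1
g(4) = mex{1} = 0
g(5) = mex{1} = 0
g(6) = mex{0} = 1
g(7) = mex{0} = 1
So g(7) = 1.
Grundy values for pile B (subtraction set {2, 4, 6, 7}):
g(0) = mex{} = 0
g(1) = mex{} = 0
g(2) = mex{0} = 1
g(3) = mex{0} = 1
g(4) = mex{0,1} = 2
g(5) = mex{0,1} = 2
g(6) = mex{0,1,2} = 3
g(7) = mex{0,1,2} = 3
g(8) = mex{0,1,2,3} = 4
g(9) = mex{1,2,3} = 0
g(10) = mex{1,2,3,4} = 0
So g(10) = 0.
The value of a disjunctive sum is the nim-sum of the parts.
Combined value = 1 XOR 0 = 1.

1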